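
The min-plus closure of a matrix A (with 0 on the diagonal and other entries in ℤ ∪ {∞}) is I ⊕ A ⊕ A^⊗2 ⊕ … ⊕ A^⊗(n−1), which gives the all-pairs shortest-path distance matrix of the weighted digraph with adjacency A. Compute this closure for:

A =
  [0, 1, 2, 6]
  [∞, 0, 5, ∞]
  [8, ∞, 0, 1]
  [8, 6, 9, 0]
Closure =
  [0, 1, 2, 3]
  [13, 0, 5, 6]
  [8, 7, 0, 1]
  [8, 6, 9, 0]

This is the Floyd-Warshall all-pairs shortest-path computation. For each intermediate vertex k = 0, 1, …, 3, update dist[i][j] ← min(dist[i][j], dist[i][k] + dist[k][j]). The final matrix gives, for each (i, j), the minimum total weight of any directed path from i to j (possibly empty when i = j).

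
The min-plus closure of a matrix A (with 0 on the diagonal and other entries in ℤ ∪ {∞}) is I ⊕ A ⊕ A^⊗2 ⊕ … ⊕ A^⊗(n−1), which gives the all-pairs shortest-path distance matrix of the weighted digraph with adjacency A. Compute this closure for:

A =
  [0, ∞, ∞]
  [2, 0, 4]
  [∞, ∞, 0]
Closure =
  [0, ∞, ∞]
  [2, 0, 4]
  [∞, ∞, 0]

This is the Floyd-Warshall all-pairs shortest-path computation. For each intermediate vertex k = 0, 1, …, 2, update dist[i][j] ← min(dist[i][j], dist[i][k] + dist[k][j]). The final matrix gives, for each (i, j), the minimum total weight of any directed path from i to j (possibly empty when i = j).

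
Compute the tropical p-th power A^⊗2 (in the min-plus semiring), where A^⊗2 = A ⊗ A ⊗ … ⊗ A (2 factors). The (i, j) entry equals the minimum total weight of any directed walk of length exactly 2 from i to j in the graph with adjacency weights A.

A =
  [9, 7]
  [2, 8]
A^⊗2 =
  [9, 15]
  [10, 9]

Each entry (A^⊗2)_ij equals the minimum over all length-2 walks i = v_0 → v_1 → … → v_2 = j of Σ_t A[v_t][v_{t+1}]. For example, for (i, j) = (0, 1) we minimise over 2 possible intermediate vertex sequences; the minimum is 15, attained along the walk 0 → 1 → 1.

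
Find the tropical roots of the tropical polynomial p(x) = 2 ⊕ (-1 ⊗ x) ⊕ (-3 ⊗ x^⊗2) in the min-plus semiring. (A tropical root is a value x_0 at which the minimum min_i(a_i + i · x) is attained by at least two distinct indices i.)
Roots: {2, 3}

Each tropical root is a break point of the lower envelope of the lines y = a_i + i · x (there are 3 lines, with slopes 0, 1, ..., 2). Only the lines that attain the minimum somewhere contribute to roots; other lines are dominated. Here the surviving (envelope) indices are i = 2, i = 1, i = 0.
Intersections between consecutive envelope lines give the roots: for adjacent envelope indices i < j the intersection is x = (a_i − a_j) / (j − i). Reading off the sorted break points: {2, 3}.
Verification: at each break x_0, at least two indices attain the minimum of min_i(a_i + i · x_0).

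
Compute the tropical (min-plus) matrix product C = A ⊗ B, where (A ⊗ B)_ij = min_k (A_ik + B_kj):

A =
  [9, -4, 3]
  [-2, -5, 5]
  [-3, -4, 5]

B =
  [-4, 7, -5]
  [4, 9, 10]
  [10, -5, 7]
A ⊗ B =
  [0, -2, 4]
  [-6, 0, -7]
  [-7, 0, -8]

Apply the min-plus product entry-by-entry:
  C[0][0] = min over k of (A[0][0] + B[0][0] = 9 + -4 = 5, A[0][1] + B[1][0] = -4 + 4 = 0, A[0][2] + B[2][0] = 3 + 10 = 13) = 0 (attained at k = 1)
  C[0][1] = min over k of (A[0][0] + B[0][1] = 9 + 7 = 16, A[0][1] + B[1][1] = -4 + 9 = 5, A[0][2] + B[2][1] = 3 + -5 = -2) = -2 (attained at k = 2)
  C[0][2] = min over k of (A[0][0] + B[0][2] = 9 + -5 = 4, A[0][1] + B[1][2] = -4 + 10 = 6, A[0][2] + B[2][2] = 3 + 7 = 10) = 4 (attained at k = 0)
  C[1][0] = min over k of (A[1][0] + B[0][0] = -2 + -4 = -6, A[1][1] + B[1][0] = -5 + 4 = -1, A[1][2] + B[2][0] = 5 + 10 = 15) = -6 (attained at k = 0)
  C[1][1] = min over k of (A[1][0] + B[0][1] = -2 + 7 = 5, A[1][1] + B[1][1] = -5 + 9 = 4, A[1][2] + B[2][1] = 5 + -5 = 0) = 0 (attained at k = 2)
  C[1][2] = min over k of (A[1][0] + B[0][2] = -2 + -5 = -7, A[1][1] + B[1][2] = -5 + 10 = 5, A[1][2] + B[2][2] = 5 + 7 = 12) = -7 (attained at k = 0)
  C[2][0] = min over k of (A[2][0] + B[0][0] = -3 + -4 = -7, A[2][1] + B[1][0] = -4 + 4 = 0, A[2][2] + B[2][0] = 5 + 10 = 15) = -7 (attained at k = 0)
  C[2][1] = min over k of (A[2][0] + B[0][1] = -3 + 7 = 4, A[2][1] + B[1][1] = -4 + 9 = 5, A[2][2] + B[2][1] = 5 + -5 = 0) = 0 (attained at k = 2)
  C[2][2] = min over k of (A[2][0] + B[0][2] = -3 + -5 = -8, A[2][1] + B[1][2] = -4 + 10 = 6, A[2][2] + B[2][2] = 5 + 7 = 12) = -8 (attained at k = 0)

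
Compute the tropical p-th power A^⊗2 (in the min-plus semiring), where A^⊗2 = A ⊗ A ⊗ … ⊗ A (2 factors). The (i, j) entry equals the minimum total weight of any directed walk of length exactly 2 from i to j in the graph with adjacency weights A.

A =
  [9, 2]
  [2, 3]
A^⊗2 =
  [4, 5]
  [5, 4]

Each entry (A^⊗2)_ij equals the minimum over all length-2 walks i = v_0 → v_1 → … → v_2 = j of Σ_t A[v_t][v_{t+1}]. For example, for (i, j) = (0, 1) we minimise over 2 possible intermediate vertex sequences; the minimum is 5, attained along the walk 0 → 1 → 1.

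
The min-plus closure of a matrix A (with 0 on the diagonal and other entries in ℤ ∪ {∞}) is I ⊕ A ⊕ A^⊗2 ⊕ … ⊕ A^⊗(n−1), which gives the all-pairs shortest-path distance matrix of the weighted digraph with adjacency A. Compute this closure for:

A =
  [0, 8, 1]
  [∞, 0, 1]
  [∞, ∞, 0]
Closure =
  [0, 8, 1]
  [∞, 0, 1]
  [∞, ∞, 0]

This is the Floyd-Warshall all-pairs shortest-path computation. For each intermediate vertex k = 0, 1, …, 2, update dist[i][j] ← min(dist[i][j], dist[i][k] + dist[k][j]). The final matrix gives, for each (i, j), the minimum total weight of any directed path from i to j (possibly empty when i = j).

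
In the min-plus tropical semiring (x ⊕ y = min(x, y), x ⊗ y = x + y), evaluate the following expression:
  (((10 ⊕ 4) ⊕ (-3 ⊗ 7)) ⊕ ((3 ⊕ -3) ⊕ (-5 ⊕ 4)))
(((10 ⊕ 4) ⊕ (-3 ⊗ 7)) ⊕ ((3 ⊕ -3) ⊕ (-5 ⊕ 4))) = -5

Expand innermost to outermost. Recall ⊕ takes the minimum of its arguments and ⊗ takes their sum. Working out the expression (((10 ⊕ 4) ⊕ (-3 ⊗ 7)) ⊕ ((3 ⊕ -3) ⊕ (-5 ⊕ 4))) gives -5.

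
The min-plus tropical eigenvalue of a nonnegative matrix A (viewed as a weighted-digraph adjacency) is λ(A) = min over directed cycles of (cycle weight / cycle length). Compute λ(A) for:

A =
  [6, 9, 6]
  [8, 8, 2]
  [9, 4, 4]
λ(A) = 3

Enumerate directed cycles and compute their means (weight / length). Sample:
  cycle 0 → 0: weight = 6, length = 1, mean = 6/1 ≈ 6.000
  cycle 1 → 1: weight = 8, length = 1, mean = 8/1 ≈ 8.000
  cycle 2 → 2: weight = 4, length = 1, mean = 4/1 ≈ 4.000
  cycle 0 → 1 → 0: weight = 17, length = 2, mean = 17/2 ≈ 8.500
  cycle 0 → 2 → 0: weight = 15, length = 2, mean = 15/2 ≈ 7.500
  cycle 1 → 0 → 1: weight = 17, length = 2, mean = 17/2 ≈ 8.500
Minimum mean = 3.000, attained e.g. along the cycle 1 → 2 → 1 with weight 6 and length 2. So λ(A) = 6/2 = 3.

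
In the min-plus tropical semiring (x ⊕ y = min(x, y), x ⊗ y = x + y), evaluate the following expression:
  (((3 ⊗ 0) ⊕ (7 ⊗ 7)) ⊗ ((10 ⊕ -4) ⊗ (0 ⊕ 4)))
(((3 ⊗ 0) ⊕ (7 ⊗ 7)) ⊗ ((10 ⊕ -4) ⊗ (0 ⊕ 4))) = -1

Expand innermost to outermost. Recall ⊕ takes the minimum of its arguments and ⊗ takes their sum. Working out the expression (((3 ⊗ 0) ⊕ (7 ⊗ 7)) ⊗ ((10 ⊕ -4) ⊗ (0 ⊕ 4))) gives -1.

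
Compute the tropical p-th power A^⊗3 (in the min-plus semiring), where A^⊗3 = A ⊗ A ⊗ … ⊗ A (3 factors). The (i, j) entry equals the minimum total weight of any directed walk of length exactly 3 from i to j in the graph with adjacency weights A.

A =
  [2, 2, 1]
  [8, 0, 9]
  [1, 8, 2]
A^⊗3 =
  [4, 2, 3]
  [8, 0, 9]
  [3, 3, 4]

Each entry (A^⊗3)_ij equals the minimum over all length-3 walks i = v_0 → v_1 → … → v_3 = j of Σ_t A[v_t][v_{t+1}]. For example, for (i, j) = (0, 2) we minimise over 9 possible intermediate vertex sequences; the minimum is 3, attained along the walk 0 → 2 → 0 → 2.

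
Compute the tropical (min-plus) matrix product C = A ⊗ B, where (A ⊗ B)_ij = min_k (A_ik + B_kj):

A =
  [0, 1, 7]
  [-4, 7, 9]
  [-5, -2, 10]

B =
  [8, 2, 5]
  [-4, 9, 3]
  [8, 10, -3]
A ⊗ B =
  [-3, 2, 4]
  [3, -2, 1]
  [-6, -3, 0]

Apply the min-plus product entry-by-entry:
  C[0][0] = min over k of (A[0][0] + B[0][0] = 0 + 8 = 8, A[0][1] + B[1][0] = 1 + -4 = -3, A[0][2] + B[2][0] = 7 + 8 = 15) = -3 (attained at k = 1)
  C[0][1] = min over k of (A[0][0] + B[0][1] = 0 + 2 = 2, A[0][1] + B[1][1] = 1 + 9 = 10, A[0][2] + B[2][1] = 7 + 10 = 17) = 2 (attained at k = 0)
  C[0][2] = min over k of (A[0][0] + B[0][2] = 0 + 5 = 5, A[0][1] + B[1][2] = 1 + 3 = 4, A[0][2] + B[2][2] = 7 + -3 = 4) = 4 (attained at k = 1)
  C[1][0] = min over k of (A[1][0] + B[0][0] = -4 + 8 = 4, A[1][1] + B[1][0] = 7 + -4 = 3, A[1][2] + B[2][0] = 9 + 8 = 17) = 3 (attained at k = 1)
  C[1][1] = min over k of (A[1][0] + B[0][1] = -4 + 2 = -2, A[1][1] + B[1][1] = 7 + 9 = 16, A[1][2] + B[2][1] = 9 + 10 = 19) = -2 (attained at k = 0)
  C[1][2] = min over k of (A[1][0] + B[0][2] = -4 + 5 = 1, A[1][1] + B[1][2] = 7 + 3 = 10, A[1][2] + B[2][2] = 9 + -3 = 6) = 1 (attained at k = 0)
  C[2][0] = min over k of (A[2][0] + B[0][0] = -5 + 8 = 3, A[2][1] + B[1][0] = -2 + -4 = -6, A[2][2] + B[2][0] = 10 + 8 = 18) = -6 (attained at k = 1)
  C[2][1] = min over k of (A[2][0] + B[0][1] = -5 + 2 = -3, A[2][1] + B[1][1] = -2 + 9 = 7, A[2][2] + B[2][1] = 10 + 10 = 20) = -3 (attained at k = 0)
  C[2][2] = min over k of (A[2][0] + B[0][2] = -5 + 5 = 0, A[2][1] + B[1][2] = -2 + 3 = 1, A[2][2] + B[2][2] = 10 + -3 = 7) = 0 (attained at k = 0)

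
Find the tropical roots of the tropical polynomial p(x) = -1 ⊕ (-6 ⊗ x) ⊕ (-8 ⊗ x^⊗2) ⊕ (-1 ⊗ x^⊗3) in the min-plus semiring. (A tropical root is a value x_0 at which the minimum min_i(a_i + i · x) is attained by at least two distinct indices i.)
Roots: {-7, 2, 5}

Each tropical root is a break point of the lower envelope of the lines y = a_i + i · x (there are 4 lines, with slopes 0, 1, ..., 3). Only the lines that attain the minimum somewhere contribute to roots; other lines are dominated. Here the surviving (envelope) indices are i = 3, i = 2, i = 1, i = 0.
Intersections between consecutive envelope lines give the roots: for adjacent envelope indices i < j the intersection is x = (a_i − a_j) / (j − i). Reading off the sorted break points: {-7, 2, 5}.
Verification: at each break x_0, at least two indices attain the minimum of min_i(a_i + i · x_0).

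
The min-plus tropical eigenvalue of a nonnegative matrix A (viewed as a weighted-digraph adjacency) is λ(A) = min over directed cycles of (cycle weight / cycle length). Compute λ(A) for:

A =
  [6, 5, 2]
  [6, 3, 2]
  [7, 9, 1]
λ(A) = 1

Enumerate directed cycles and compute their means (weight / length). Sample:
  cycle 0 → 0: weight = 6, length = 1, mean = 6/1 ≈ 6.000
  cycle 1 → 1: weight = 3, length = 1, mean = 3/1 ≈ 3.000
  cycle 2 → 2: weight = 1, length = 1, mean = 1/1 ≈ 1.000
  cycle 0 → 1 → 0: weight = 11, length = 2, mean = 11/2 ≈ 5.500
  cycle 0 → 2 → 0: weight = 9, length = 2, mean = 9/2 ≈ 4.500
  cycle 1 → 0 → 1: weight = 11, length = 2, mean = 11/2 ≈ 5.500
Minimum mean = 1.000, attained e.g. along the cycle 2 → 2 with weight 1 and length 1. So λ(A) = 1/1 = 1.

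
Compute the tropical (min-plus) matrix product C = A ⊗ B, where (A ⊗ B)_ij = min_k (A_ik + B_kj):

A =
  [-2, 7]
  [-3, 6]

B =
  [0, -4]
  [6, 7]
A ⊗ B =
  [-2, -6]
  [-3, -7]

Apply the min-plus product entry-by-entry:
  C[0][0] = min over k of (A[0][0] + B[0][0] = -2 + 0 = -2, A[0][1] + B[1][0] = 7 + 6 = 13) = -2 (attained at k = 0)
  C[0][1] = min over k of (A[0][0] + B[0][1] = -2 + -4 = -6, A[0][1] + B[1][1] = 7 + 7 = 14) = -6 (attained at k = 0)
  C[1][0] = min over k of (A[1][0] + B[0][0] = -3 + 0 = -3, A[1][1] + B[1][0] = 6 + 6 = 12) = -3 (attained at k = 0)
  C[1][1] = min over k of (A[1][0] + B[0][1] = -3 + -4 = -7, A[1][1] + B[1][1] = 6 + 7 = 13) = -7 (attained at k = 0)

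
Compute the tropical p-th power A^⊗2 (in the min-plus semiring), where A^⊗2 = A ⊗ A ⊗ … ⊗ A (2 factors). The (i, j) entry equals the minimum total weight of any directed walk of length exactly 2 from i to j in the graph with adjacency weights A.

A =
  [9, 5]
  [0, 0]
A^⊗2 =
  [5, 5]
  [0, 0]

Each entry (A^⊗2)_ij equals the minimum over all length-2 walks i = v_0 → v_1 → … → v_2 = j of Σ_t A[v_t][v_{t+1}]. For example, for (i, j) = (0, 1) we minimise over 2 possible intermediate vertex sequences; the minimum is 5, attained along the walk 0 → 1 → 1.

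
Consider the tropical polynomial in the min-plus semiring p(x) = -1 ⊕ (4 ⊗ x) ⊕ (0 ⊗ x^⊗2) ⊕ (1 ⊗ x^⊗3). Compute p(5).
p(5) = -1

A tropical monomial a ⊗ x^⊗i evaluates to a + i · x. Evaluating each term at x = 5:
  Term 0 contributes -1 + 0 · 5 = -1
  Term 1 contributes 4 + 1 · 5 = 9
  Term 2 contributes 0 + 2 · 5 = 10
  Term 3 contributes 1 + 3 · 5 = 16
p(5) = ⊕ of these = min[-1, 9, 10, 16] = -1.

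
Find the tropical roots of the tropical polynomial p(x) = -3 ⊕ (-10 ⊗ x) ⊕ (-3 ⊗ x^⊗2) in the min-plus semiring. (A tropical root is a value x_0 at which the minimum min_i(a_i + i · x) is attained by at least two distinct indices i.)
Roots: {-7, 7}

Each tropical root is a break point of the lower envelope of the lines y = a_i + i · x (there are 3 lines, with slopes 0, 1, ..., 2). Only the lines that attain the minimum somewhere contribute to roots; other lines are dominated. Here the surviving (envelope) indices are i = 2, i = 1, i = 0.
Intersections between consecutive envelope lines give the roots: for adjacent envelope indices i < j the intersection is x = (a_i − a_j) / (j − i). Reading off the sorted break points: {-7, 7}.
Verification: at each break x_0, at least two indices attain the minimum of min_i(a_i + i · x_0).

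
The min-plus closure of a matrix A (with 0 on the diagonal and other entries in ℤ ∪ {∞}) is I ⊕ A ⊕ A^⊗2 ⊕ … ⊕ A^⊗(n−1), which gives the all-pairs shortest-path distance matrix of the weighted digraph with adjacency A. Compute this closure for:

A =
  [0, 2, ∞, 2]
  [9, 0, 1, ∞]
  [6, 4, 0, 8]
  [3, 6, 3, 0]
Closure =
  [0, 2, 3, 2]
  [7, 0, 1, 9]
  [6, 4, 0, 8]
  [3, 5, 3, 0]

This is the Floyd-Warshall all-pairs shortest-path computation. For each intermediate vertex k = 0, 1, …, 3, update dist[i][j] ← min(dist[i][j], dist[i][k] + dist[k][j]). The final matrix gives, for each (i, j), the minimum total weight of any directed path from i to j (possibly empty when i = j).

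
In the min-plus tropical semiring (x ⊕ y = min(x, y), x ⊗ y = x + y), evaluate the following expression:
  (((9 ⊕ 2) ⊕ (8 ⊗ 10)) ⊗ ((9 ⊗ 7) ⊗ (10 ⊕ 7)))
(((9 ⊕ 2) ⊕ (8 ⊗ 10)) ⊗ ((9 ⊗ 7) ⊗ (10 ⊕ 7))) = 25

Expand innermost to outermost. Recall ⊕ takes the minimum of its arguments and ⊗ takes their sum. Working out the expression (((9 ⊕ 2) ⊕ (8 ⊗ 10)) ⊗ ((9 ⊗ 7) ⊗ (10 ⊕ 7))) gives 25.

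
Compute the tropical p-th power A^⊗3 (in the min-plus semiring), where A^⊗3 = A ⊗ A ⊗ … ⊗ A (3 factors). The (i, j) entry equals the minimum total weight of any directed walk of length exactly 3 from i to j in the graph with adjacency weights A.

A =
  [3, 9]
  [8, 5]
A^⊗3 =
  [9, 15]
  [14, 15]

Each entry (A^⊗3)_ij equals the minimum over all length-3 walks i = v_0 → v_1 → … → v_3 = j of Σ_t A[v_t][v_{t+1}]. For example, for (i, j) = (0, 1) we minimise over 4 possible intermediate vertex sequences; the minimum is 15, attained along the walk 0 → 0 → 0 → 1.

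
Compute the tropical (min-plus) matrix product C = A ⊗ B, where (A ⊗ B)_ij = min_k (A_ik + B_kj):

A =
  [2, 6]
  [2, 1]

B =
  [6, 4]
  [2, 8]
A ⊗ B =
  [8, 6]
  [3, 6]

Apply the min-plus product entry-by-entry:
  C[0][0] = min over k of (A[0][0] + B[0][0] = 2 + 6 = 8, A[0][1] + B[1][0] = 6 + 2 = 8) = 8 (attained at k = 0)
  C[0][1] = min over k of (A[0][0] + B[0][1] = 2 + 4 = 6, A[0][1] + B[1][1] = 6 + 8 = 14) = 6 (attained at k = 0)
  C[1][0] = min over k of (A[1][0] + B[0][0] = 2 + 6 = 8, A[1][1] + B[1][0] = 1 + 2 = 3) = 3 (attained at k = 1)
  C[1][1] = min over k of (A[1][0] + B[0][1] = 2 + 4 = 6, A[1][1] + B[1][1] = 1 + 8 = 9) = 6 (attained at k = 0)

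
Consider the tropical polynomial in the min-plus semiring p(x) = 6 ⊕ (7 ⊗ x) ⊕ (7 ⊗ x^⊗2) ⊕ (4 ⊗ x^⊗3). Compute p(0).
p(0) = 4

A tropical monomial a ⊗ x^⊗i evaluates to a + i · x. Evaluating each term at x = 0:
  Term 0 contributes 6 + 0 · 0 = 6
  Term 1 contributes 7 + 1 · 0 = 7
  Term 2 contributes 7 + 2 · 0 = 7
  Term 3 contributes 4 + 3 · 0 = 4
p(0) = ⊕ of these = min[6, 7, 7, 4] = 4.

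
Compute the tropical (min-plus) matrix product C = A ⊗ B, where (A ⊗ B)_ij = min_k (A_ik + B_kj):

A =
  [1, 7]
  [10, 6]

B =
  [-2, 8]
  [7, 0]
A ⊗ B =
  [-1, 7]
  [8, 6]

Apply the min-plus product entry-by-entry:
  C[0][0] = min over k of (A[0][0] + B[0][0] = 1 + -2 = -1, A[0][1] + B[1][0] = 7 + 7 = 14) = -1 (attained at k = 0)
  C[0][1] = min over k of (A[0][0] + B[0][1] = 1 + 8 = 9, A[0][1] + B[1][1] = 7 + 0 = 7) = 7 (attained at k = 1)
  C[1][0] = min over k of (A[1][0] + B[0][0] = 10 + -2 = 8, A[1][1] + B[1][0] = 6 + 7 = 13) = 8 (attained at k = 0)
  C[1][1] = min over k of (A[1][0] + B[0][1] = 10 + 8 = 18, A[1][1] + B[1][1] = 6 + 0 = 6) = 6 (attained at k = 1)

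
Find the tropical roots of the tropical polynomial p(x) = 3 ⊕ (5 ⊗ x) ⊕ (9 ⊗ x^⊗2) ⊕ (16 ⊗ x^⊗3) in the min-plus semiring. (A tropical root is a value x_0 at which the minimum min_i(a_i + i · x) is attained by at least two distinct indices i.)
Roots: {-7, -4, -2}

Each tropical root is a break point of the lower envelope of the lines y = a_i + i · x (there are 4 lines, with slopes 0, 1, ..., 3). Only the lines that attain the minimum somewhere contribute to roots; other lines are dominated. Here the surviving (envelope) indices are i = 3, i = 2, i = 1, i = 0.
Intersections between consecutive envelope lines give the roots: for adjacent envelope indices i < j the intersection is x = (a_i − a_j) / (j − i). Reading off the sorted break points: {-7, -4, -2}.
Verification: at each break x_0, at least two indices attain the minimum of min_i(a_i + i · x_0).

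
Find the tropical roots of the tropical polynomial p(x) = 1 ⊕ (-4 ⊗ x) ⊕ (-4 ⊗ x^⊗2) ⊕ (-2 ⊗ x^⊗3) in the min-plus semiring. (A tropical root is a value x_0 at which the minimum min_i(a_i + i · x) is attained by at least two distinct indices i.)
Roots: {-2, 0, 5}

Each tropical root is a break point of the lower envelope of the lines y = a_i + i · x (there are 4 lines, with slopes 0, 1, ..., 3). Only the lines that attain the minimum somewhere contribute to roots; other lines are dominated. Here the surviving (envelope) indices are i = 3, i = 2, i = 1, i = 0.
Intersections between consecutive envelope lines give the roots: for adjacent envelope indices i < j the intersection is x = (a_i − a_j) / (j − i). Reading off the sorted break points: {-2, 0, 5}.
Verification: at each break x_0, at least two indices attain the minimum of min_i(a_i + i · x_0).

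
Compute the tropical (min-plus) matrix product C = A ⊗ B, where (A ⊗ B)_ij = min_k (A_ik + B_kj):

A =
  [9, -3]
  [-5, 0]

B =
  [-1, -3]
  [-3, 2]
A ⊗ B =
  [-6, -1]
  [-6, -8]

Apply the min-plus product entry-by-entry:
  C[0][0] = min over k of (A[0][0] + B[0][0] = 9 + -1 = 8, A[0][1] + B[1][0] = -3 + -3 = -6) = -6 (attained at k = 1)
  C[0][1] = min over k of (A[0][0] + B[0][1] = 9 + -3 = 6, A[0][1] + B[1][1] = -3 + 2 = -1) = -1 (attained at k = 1)
  C[1][0] = min over k of (A[1][0] + B[0][0] = -5 + -1 = -6, A[1][1] + B[1][0] = 0 + -3 = -3) = -6 (attained at k = 0)
  C[1][1] = min over k of (A[1][0] + B[0][1] = -5 + -3 = -8, A[1][1] + B[1][1] = 0 + 2 = 2) = -8 (attained at k = 0)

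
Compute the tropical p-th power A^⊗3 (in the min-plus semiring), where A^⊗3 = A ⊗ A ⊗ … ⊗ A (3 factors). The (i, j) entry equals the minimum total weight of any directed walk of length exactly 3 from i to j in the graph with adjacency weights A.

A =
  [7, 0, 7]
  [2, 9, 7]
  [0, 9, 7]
A^⊗3 =
  [7, 2, 9]
  [4, 7, 9]
  [2, 7, 7]

Each entry (A^⊗3)_ij equals the minimum over all length-3 walks i = v_0 → v_1 → … → v_3 = j of Σ_t A[v_t][v_{t+1}]. For example, for (i, j) = (0, 2) we minimise over 9 possible intermediate vertex sequences; the minimum is 9, attained along the walk 0 → 1 → 0 → 2.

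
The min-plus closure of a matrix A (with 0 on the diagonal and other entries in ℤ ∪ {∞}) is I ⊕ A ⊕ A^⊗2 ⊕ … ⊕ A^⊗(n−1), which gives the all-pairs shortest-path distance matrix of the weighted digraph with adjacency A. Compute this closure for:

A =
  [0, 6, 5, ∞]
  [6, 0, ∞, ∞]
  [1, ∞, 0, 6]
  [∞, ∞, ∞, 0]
Closure =
  [0, 6, 5, 11]
  [6, 0, 11, 17]
  [1, 7, 0, 6]
  [∞, ∞, ∞, 0]

This is the Floyd-Warshall all-pairs shortest-path computation. For each intermediate vertex k = 0, 1, …, 3, update dist[i][j] ← min(dist[i][j], dist[i][k] + dist[k][j]). The final matrix gives, for each (i, j), the minimum total weight of any directed path from i to j (possibly empty when i = j).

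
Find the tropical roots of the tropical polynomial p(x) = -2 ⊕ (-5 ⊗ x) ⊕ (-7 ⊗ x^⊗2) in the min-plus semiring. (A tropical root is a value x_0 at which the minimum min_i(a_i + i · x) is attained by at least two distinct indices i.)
Roots: {2, 3}

Each tropical root is a break point of the lower envelope of the lines y = a_i + i · x (there are 3 lines, with slopes 0, 1, ..., 2). Only the lines that attain the minimum somewhere contribute to roots; other lines are dominated. Here the surviving (envelope) indices are i = 2, i = 1, i = 0.
Intersections between consecutive envelope lines give the roots: for adjacent envelope indices i < j the intersection is x = (a_i − a_j) / (j − i). Reading off the sorted break points: {2, 3}.
Verification: at each break x_0, at least two indices attain the minimum of min_i(a_i + i · x_0).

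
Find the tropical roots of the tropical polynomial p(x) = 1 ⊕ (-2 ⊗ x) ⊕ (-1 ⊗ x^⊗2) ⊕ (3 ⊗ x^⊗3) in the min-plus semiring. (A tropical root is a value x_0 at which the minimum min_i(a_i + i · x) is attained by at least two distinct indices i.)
Roots: {-4, -1, 3}

Each tropical root is a break point of the lower envelope of the lines y = a_i + i · x (there are 4 lines, with slopes 0, 1, ..., 3). Only the lines that attain the minimum somewhere contribute to roots; other lines are dominated. Here the surviving (envelope) indices are i = 3, i = 2, i = 1, i = 0.
Intersections between consecutive envelope lines give the roots: for adjacent envelope indices i < j the intersection is x = (a_i − a_j) / (j − i). Reading off the sorted break points: {-4, -1, 3}.
Verification: at each break x_0, at least two indices attain the minimum of min_i(a_i + i · x_0).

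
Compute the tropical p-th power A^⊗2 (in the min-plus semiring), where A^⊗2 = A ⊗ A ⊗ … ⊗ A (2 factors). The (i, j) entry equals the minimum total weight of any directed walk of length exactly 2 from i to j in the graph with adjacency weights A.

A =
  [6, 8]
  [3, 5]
A^⊗2 =
  [11, 13]
  [8, 10]

Each entry (A^⊗2)_ij equals the minimum over all length-2 walks i = v_0 → v_1 → … → v_2 = j of Σ_t A[v_t][v_{t+1}]. For example, for (i, j) = (0, 1) we minimise over 2 possible intermediate vertex sequences; the minimum is 13, attained along the walk 0 → 1 → 1.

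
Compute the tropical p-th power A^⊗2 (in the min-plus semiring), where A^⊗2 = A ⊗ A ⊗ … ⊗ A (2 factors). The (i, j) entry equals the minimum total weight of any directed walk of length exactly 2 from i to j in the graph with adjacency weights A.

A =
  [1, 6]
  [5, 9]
A^⊗2 =
  [2, 7]
  [6, 11]

Each entry (A^⊗2)_ij equals the minimum over all length-2 walks i = v_0 → v_1 → … → v_2 = j of Σ_t A[v_t][v_{t+1}]. For example, for (i, j) = (0, 1) we minimise over 2 possible intermediate vertex sequences; the minimum is 7, attained along the walk 0 → 0 → 1.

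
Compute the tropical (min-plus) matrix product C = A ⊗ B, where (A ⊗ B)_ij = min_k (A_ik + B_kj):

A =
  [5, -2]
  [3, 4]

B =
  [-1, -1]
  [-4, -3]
A ⊗ B =
  [-6, -5]
  [0, 1]

Apply the min-plus product entry-by-entry:
  C[0][0] = min over k of (A[0][0] + B[0][0] = 5 + -1 = 4, A[0][1] + B[1][0] = -2 + -4 = -6) = -6 (attained at k = 1)
  C[0][1] = min over k of (A[0][0] + B[0][1] = 5 + -1 = 4, A[0][1] + B[1][1] = -2 + -3 = -5) = -5 (attained at k = 1)
  C[1][0] = min over k of (A[1][0] + B[0][0] = 3 + -1 = 2, A[1][1] + B[1][0] = 4 + -4 = 0) = 0 (attained at k = 1)
  C[1][1] = min over k of (A[1][0] + B[0][1] = 3 + -1 = 2, A[1][1] + B[1][1] = 4 + -3 = 1) = 1 (attained at k = 1)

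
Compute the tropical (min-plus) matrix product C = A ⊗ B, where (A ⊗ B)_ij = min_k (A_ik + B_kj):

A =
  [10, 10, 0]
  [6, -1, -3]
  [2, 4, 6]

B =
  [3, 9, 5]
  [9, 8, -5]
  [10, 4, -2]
A ⊗ B =
  [10, 4, -2]
  [7, 1, -6]
  [5, 10, -1]

Apply the min-plus product entry-by-entry:
  C[0][0] = min over k of (A[0][0] + B[0][0] = 10 + 3 = 13, A[0][1] + B[1][0] = 10 + 9 = 19, A[0][2] + B[2][0] = 0 + 10 = 10) = 10 (attained at k = 2)
  C[0][1] = min over k of (A[0][0] + B[0][1] = 10 + 9 = 19, A[0][1] + B[1][1] = 10 + 8 = 18, A[0][2] + B[2][1] = 0 + 4 = 4) = 4 (attained at k = 2)
  C[0][2] = min over k of (A[0][0] + B[0][2] = 10 + 5 = 15, A[0][1] + B[1][2] = 10 + -5 = 5, A[0][2] + B[2][2] = 0 + -2 = -2) = -2 (attained at k = 2)
  C[1][0] = min over k of (A[1][0] + B[0][0] = 6 + 3 = 9, A[1][1] + B[1][0] = -1 + 9 = 8, A[1][2] + B[2][0] = -3 + 10 = 7) = 7 (attained at k = 2)
  C[1][1] = min over k of (A[1][0] + B[0][1] = 6 + 9 = 15, A[1][1] + B[1][1] = -1 + 8 = 7, A[1][2] + B[2][1] = -3 + 4 = 1) = 1 (attained at k = 2)
  C[1][2] = min over k of (A[1][0] + B[0][2] = 6 + 5 = 11, A[1][1] + B[1][2] = -1 + -5 = -6, A[1][2] + B[2][2] = -3 + -2 = -5) = -6 (attained at k = 1)
  C[2][0] = min over k of (A[2][0] + B[0][0] = 2 + 3 = 5, A[2][1] + B[1][0] = 4 + 9 = 13, A[2][2] + B[2][0] = 6 + 10 = 16) = 5 (attained at k = 0)
  C[2][1] = min over k of (A[2][0] + B[0][1] = 2 + 9 = 11, A[2][1] + B[1][1] = 4 + 8 = 12, A[2][2] + B[2][1] = 6 + 4 = 10) = 10 (attained at k = 2)
  C[2][2] = min over k of (A[2][0] + B[0][2] = 2 + 5 = 7, A[2][1] + B[1][2] = 4 + -5 = -1, A[2][2] + B[2][2] = 6 + -2 = 4) = -1 (attained at k = 1)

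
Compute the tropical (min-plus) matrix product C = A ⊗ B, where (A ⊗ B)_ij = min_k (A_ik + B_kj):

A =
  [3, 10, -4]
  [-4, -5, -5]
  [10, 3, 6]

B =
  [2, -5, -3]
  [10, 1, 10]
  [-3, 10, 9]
A ⊗ B =
  [-7, -2, 0]
  [-8, -9, -7]
  [3, 4, 7]

Apply the min-plus product entry-by-entry:
  C[0][0] = min over k of (A[0][0] + B[0][0] = 3 + 2 = 5, A[0][1] + B[1][0] = 10 + 10 = 20, A[0][2] + B[2][0] = -4 + -3 = -7) = -7 (attained at k = 2)
  C[0][1] = min over k of (A[0][0] + B[0][1] = 3 + -5 = -2, A[0][1] + B[1][1] = 10 + 1 = 11, A[0][2] + B[2][1] = -4 + 10 = 6) = -2 (attained at k = 0)
  C[0][2] = min over k of (A[0][0] + B[0][2] = 3 + -3 = 0, A[0][1] + B[1][2] = 10 + 10 = 20, A[0][2] + B[2][2] = -4 + 9 = 5) = 0 (attained at k = 0)
  C[1][0] = min over k of (A[1][0] + B[0][0] = -4 + 2 = -2, A[1][1] + B[1][0] = -5 + 10 = 5, A[1][2] + B[2][0] = -5 + -3 = -8) = -8 (attained at k = 2)
  C[1][1] = min over k of (A[1][0] + B[0][1] = -4 + -5 = -9, A[1][1] + B[1][1] = -5 + 1 = -4, A[1][2] + B[2][1] = -5 + 10 = 5) = -9 (attained at k = 0)
  C[1][2] = min over k of (A[1][0] + B[0][2] = -4 + -3 = -7, A[1][1] + B[1][2] = -5 + 10 = 5, A[1][2] + B[2][2] = -5 + 9 = 4) = -7 (attained at k = 0)
  C[2][0] = min over k of (A[2][0] + B[0][0] = 10 + 2 = 12, A[2][1] + B[1][0] = 3 + 10 = 13, A[2][2] + B[2][0] = 6 + -3 = 3) = 3 (attained at k = 2)
  C[2][1] = min over k of (A[2][0] + B[0][1] = 10 + -5 = 5, A[2][1] + B[1][1] = 3 + 1 = 4, A[2][2] + B[2][1] = 6 + 10 = 16) = 4 (attained at k = 1)
  C[2][2] = min over k of (A[2][0] + B[0][2] = 10 + -3 = 7, A[2][1] + B[1][2] = 3 + 10 = 13, A[2][2] + B[2][2] = 6 + 9 = 15) = 7 (attained at k = 0)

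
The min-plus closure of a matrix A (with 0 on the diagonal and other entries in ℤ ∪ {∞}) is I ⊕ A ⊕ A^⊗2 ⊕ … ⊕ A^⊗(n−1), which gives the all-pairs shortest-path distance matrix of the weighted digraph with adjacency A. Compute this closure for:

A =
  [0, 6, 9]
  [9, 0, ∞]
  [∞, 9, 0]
Closure =
  [0, 6, 9]
  [9, 0, 18]
  [18, 9, 0]

This is the Floyd-Warshall all-pairs shortest-path computation. For each intermediate vertex k = 0, 1, …, 2, update dist[i][j] ← min(dist[i][j], dist[i][k] + dist[k][j]). The final matrix gives, for each (i, j), the minimum total weight of any directed path from i to j (possibly empty when i = j).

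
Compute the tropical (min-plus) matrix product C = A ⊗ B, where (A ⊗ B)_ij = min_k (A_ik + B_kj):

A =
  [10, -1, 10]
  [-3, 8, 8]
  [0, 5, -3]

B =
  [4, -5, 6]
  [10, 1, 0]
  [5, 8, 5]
A ⊗ B =
  [9, 0, -1]
  [1, -8, 3]
  [2, -5, 2]

Apply the min-plus product entry-by-entry:
  C[0][0] = min over k of (A[0][0] + B[0][0] = 10 + 4 = 14, A[0][1] + B[1][0] = -1 + 10 = 9, A[0][2] + B[2][0] = 10 + 5 = 15) = 9 (attained at k = 1)
  C[0][1] = min over k of (A[0][0] + B[0][1] = 10 + -5 = 5, A[0][1] + B[1][1] = -1 + 1 = 0, A[0][2] + B[2][1] = 10 + 8 = 18) = 0 (attained at k = 1)
  C[0][2] = min over k of (A[0][0] + B[0][2] = 10 + 6 = 16, A[0][1] + B[1][2] = -1 + 0 = -1, A[0][2] + B[2][2] = 10 + 5 = 15) = -1 (attained at k = 1)
  C[1][0] = min over k of (A[1][0] + B[0][0] = -3 + 4 = 1, A[1][1] + B[1][0] = 8 + 10 = 18, A[1][2] + B[2][0] = 8 + 5 = 13) = 1 (attained at k = 0)
  C[1][1] = min over k of (A[1][0] + B[0][1] = -3 + -5 = -8, A[1][1] + B[1][1] = 8 + 1 = 9, A[1][2] + B[2][1] = 8 + 8 = 16) = -8 (attained at k = 0)
  C[1][2] = min over k of (A[1][0] + B[0][2] = -3 + 6 = 3, A[1][1] + B[1][2] = 8 + 0 = 8, A[1][2] + B[2][2] = 8 + 5 = 13) = 3 (attained at k = 0)
  C[2][0] = min over k of (A[2][0] + B[0][0] = 0 + 4 = 4, A[2][1] + B[1][0] = 5 + 10 = 15, A[2][2] + B[2][0] = -3 + 5 = 2) = 2 (attained at k = 2)
  C[2][1] = min over k of (A[2][0] + B[0][1] = 0 + -5 = -5, A[2][1] + B[1][1] = 5 + 1 = 6, A[2][2] + B[2][1] = -3 + 8 = 5) = -5 (attained at k = 0)
  C[2][2] = min over k of (A[2][0] + B[0][2] = 0 + 6 = 6, A[2][1] + B[1][2] = 5 + 0 = 5, A[2][2] + B[2][2] = -3 + 5 = 2) = 2 (attained at k = 2)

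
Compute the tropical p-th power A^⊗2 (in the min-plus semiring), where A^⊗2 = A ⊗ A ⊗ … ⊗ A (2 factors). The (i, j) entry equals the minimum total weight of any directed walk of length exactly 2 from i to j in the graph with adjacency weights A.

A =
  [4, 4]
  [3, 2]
A^⊗2 =
  [7, 6]
  [5, 4]

Each entry (A^⊗2)_ij equals the minimum over all length-2 walks i = v_0 → v_1 → … → v_2 = j of Σ_t A[v_t][v_{t+1}]. For example, for (i, j) = (0, 1) we minimise over 2 possible intermediate vertex sequences; the minimum is 6, attained along the walk 0 → 1 → 1.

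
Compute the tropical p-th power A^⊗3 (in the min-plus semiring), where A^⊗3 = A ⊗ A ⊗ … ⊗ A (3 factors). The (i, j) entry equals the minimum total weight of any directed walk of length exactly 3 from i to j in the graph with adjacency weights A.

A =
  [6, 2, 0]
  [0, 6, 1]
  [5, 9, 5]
A^⊗3 =
  [8, 4, 2]
  [2, 8, 3]
  [7, 11, 8]

Each entry (A^⊗3)_ij equals the minimum over all length-3 walks i = v_0 → v_1 → … → v_3 = j of Σ_t A[v_t][v_{t+1}]. For example, for (i, j) = (0, 2) we minimise over 9 possible intermediate vertex sequences; the minimum is 2, attained along the walk 0 → 1 → 0 → 2.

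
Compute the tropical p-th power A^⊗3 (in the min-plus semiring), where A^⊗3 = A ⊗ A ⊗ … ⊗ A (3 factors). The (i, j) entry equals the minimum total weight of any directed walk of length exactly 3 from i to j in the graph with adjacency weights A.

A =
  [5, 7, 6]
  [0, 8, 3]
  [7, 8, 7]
A^⊗3 =
  [12, 14, 13]
  [7, 12, 10]
  [13, 15, 14]

Each entry (A^⊗3)_ij equals the minimum over all length-3 walks i = v_0 → v_1 → … → v_3 = j of Σ_t A[v_t][v_{t+1}]. For example, for (i, j) = (0, 2) we minimise over 9 possible intermediate vertex sequences; the minimum is 13, attained along the walk 0 → 1 → 0 → 2.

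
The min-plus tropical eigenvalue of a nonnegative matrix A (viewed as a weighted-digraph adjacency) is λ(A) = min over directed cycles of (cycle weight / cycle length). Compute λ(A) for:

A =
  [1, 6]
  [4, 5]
λ(A) = 1

Enumerate directed cycles and compute their means (weight / length). Sample:
  cycle 0 → 0: weight = 1, length = 1, mean = 1/1 ≈ 1.000
  cycle 1 → 1: weight = 5, length = 1, mean = 5/1 ≈ 5.000
  cycle 0 → 1 → 0: weight = 10, length = 2, mean = 10/2 ≈ 5.000
  cycle 1 → 0 → 1: weight = 10, length = 2, mean = 10/2 ≈ 5.000
Minimum mean = 1.000, attained e.g. along the cycle 0 → 0 with weight 1 and length 1. So λ(A) = 1/1 = 1.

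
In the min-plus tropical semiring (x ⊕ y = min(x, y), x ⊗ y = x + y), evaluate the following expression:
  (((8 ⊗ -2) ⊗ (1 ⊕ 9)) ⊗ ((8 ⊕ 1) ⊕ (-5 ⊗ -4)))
(((8 ⊗ -2) ⊗ (1 ⊕ 9)) ⊗ ((8 ⊕ 1) ⊕ (-5 ⊗ -4))) = -2

Expand innermost to outermost. Recall ⊕ takes the minimum of its arguments and ⊗ takes their sum. Working out the expression (((8 ⊗ -2) ⊗ (1 ⊕ 9)) ⊗ ((8 ⊕ 1) ⊕ (-5 ⊗ -4))) gives -2.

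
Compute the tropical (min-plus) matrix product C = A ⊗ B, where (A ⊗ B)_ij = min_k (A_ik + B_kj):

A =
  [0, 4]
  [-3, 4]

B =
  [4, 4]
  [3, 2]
A ⊗ B =
  [4, 4]
  [1, 1]

Apply the min-plus product entry-by-entry:
  C[0][0] = min over k of (A[0][0] + B[0][0] = 0 + 4 = 4, A[0][1] + B[1][0] = 4 + 3 = 7) = 4 (attained at k = 0)
  C[0][1] = min over k of (A[0][0] + B[0][1] = 0 + 4 = 4, A[0][1] + B[1][1] = 4 + 2 = 6) = 4 (attained at k = 0)
  C[1][0] = min over k of (A[1][0] + B[0][0] = -3 + 4 = 1, A[1][1] + B[1][0] = 4 + 3 = 7) = 1 (attained at k = 0)
  C[1][1] = min over k of (A[1][0] + B[0][1] = -3 + 4 = 1, A[1][1] + B[1][1] = 4 + 2 = 6) = 1 (attained at k = 0)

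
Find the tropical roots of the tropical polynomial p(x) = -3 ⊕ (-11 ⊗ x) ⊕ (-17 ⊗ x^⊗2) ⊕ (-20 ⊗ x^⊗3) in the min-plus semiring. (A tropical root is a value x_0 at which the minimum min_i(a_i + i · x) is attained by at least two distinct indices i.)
Roots: {3, 6, 8}

Each tropical root is a break point of the lower envelope of the lines y = a_i + i · x (there are 4 lines, with slopes 0, 1, ..., 3). Only the lines that attain the minimum somewhere contribute to roots; other lines are dominated. Here the surviving (envelope) indices are i = 3, i = 2, i = 1, i = 0.
Intersections between consecutive envelope lines give the roots: for adjacent envelope indices i < j the intersection is x = (a_i − a_j) / (j − i). Reading off the sorted break points: {3, 6, 8}.
Verification: at each break x_0, at least two indices attain the minimum of min_i(a_i + i · x_0).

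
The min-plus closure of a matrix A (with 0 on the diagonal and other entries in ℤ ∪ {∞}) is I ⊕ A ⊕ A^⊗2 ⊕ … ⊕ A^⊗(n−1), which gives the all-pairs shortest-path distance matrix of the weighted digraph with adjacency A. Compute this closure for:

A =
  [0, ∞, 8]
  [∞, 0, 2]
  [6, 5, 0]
Closure =
  [0, 13, 8]
  [8, 0, 2]
  [6, 5, 0]

This is the Floyd-Warshall all-pairs shortest-path computation. For each intermediate vertex k = 0, 1, …, 2, update dist[i][j] ← min(dist[i][j], dist[i][k] + dist[k][j]). The final matrix gives, for each (i, j), the minimum total weight of any directed path from i to j (possibly empty when i = j).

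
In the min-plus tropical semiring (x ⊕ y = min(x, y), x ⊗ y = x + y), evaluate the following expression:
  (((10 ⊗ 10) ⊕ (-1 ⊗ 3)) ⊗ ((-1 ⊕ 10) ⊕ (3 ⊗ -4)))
(((10 ⊗ 10) ⊕ (-1 ⊗ 3)) ⊗ ((-1 ⊕ 10) ⊕ (3 ⊗ -4))) = 1

Expand innermost to outermost. Recall ⊕ takes the minimum of its arguments and ⊗ takes their sum. Working out the expression (((10 ⊗ 10) ⊕ (-1 ⊗ 3)) ⊗ ((-1 ⊕ 10) ⊕ (3 ⊗ -4))) gives 1.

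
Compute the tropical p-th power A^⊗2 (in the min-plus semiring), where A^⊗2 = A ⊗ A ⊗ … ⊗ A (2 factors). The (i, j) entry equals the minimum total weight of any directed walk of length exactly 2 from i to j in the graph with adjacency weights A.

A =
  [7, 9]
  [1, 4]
A^⊗2 =
  [10, 13]
  [5, 8]

Each entry (A^⊗2)_ij equals the minimum over all length-2 walks i = v_0 → v_1 → … → v_2 = j of Σ_t A[v_t][v_{t+1}]. For example, for (i, j) = (0, 1) we minimise over 2 possible intermediate vertex sequences; the minimum is 13, attained along the walk 0 → 1 → 1.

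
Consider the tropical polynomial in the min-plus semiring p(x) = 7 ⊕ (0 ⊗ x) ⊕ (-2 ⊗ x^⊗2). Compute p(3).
p(3) = 3

A tropical monomial a ⊗ x^⊗i evaluates to a + i · x. Evaluating each term at x = 3:
  Term 0 contributes 7 + 0 · 3 = 7
  Term 1 contributes 0 + 1 · 3 = 3
  Term 2 contributes -2 + 2 · 3 = 4
p(3) = ⊕ of these = min[7, 3, 4] = 3.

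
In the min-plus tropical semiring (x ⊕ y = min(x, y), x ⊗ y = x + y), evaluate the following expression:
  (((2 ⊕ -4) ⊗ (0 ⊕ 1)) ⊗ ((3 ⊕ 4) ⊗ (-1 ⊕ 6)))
(((2 ⊕ -4) ⊗ (0 ⊕ 1)) ⊗ ((3 ⊕ 4) ⊗ (-1 ⊕ 6))) = -2

Expand innermost to outermost. Recall ⊕ takes the minimum of its arguments and ⊗ takes their sum. Working out the expression (((2 ⊕ -4) ⊗ (0 ⊕ 1)) ⊗ ((3 ⊕ 4) ⊗ (-1 ⊕ 6))) gives -2.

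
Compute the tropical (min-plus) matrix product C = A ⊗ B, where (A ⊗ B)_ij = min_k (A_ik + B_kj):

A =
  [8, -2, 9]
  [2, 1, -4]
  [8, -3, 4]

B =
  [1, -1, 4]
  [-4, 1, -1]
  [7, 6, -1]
A ⊗ B =
  [-6, -1, -3]
  [-3, 1, -5]
  [-7, -2, -4]

Apply the min-plus product entry-by-entry:
  C[0][0] = min over k of (A[0][0] + B[0][0] = 8 + 1 = 9, A[0][1] + B[1][0] = -2 + -4 = -6, A[0][2] + B[2][0] = 9 + 7 = 16) = -6 (attained at k = 1)
  C[0][1] = min over k of (A[0][0] + B[0][1] = 8 + -1 = 7, A[0][1] + B[1][1] = -2 + 1 = -1, A[0][2] + B[2][1] = 9 + 6 = 15) = -1 (attained at k = 1)
  C[0][2] = min over k of (A[0][0] + B[0][2] = 8 + 4 = 12, A[0][1] + B[1][2] = -2 + -1 = -3, A[0][2] + B[2][2] = 9 + -1 = 8) = -3 (attained at k = 1)
  C[1][0] = min over k of (A[1][0] + B[0][0] = 2 + 1 = 3, A[1][1] + B[1][0] = 1 + -4 = -3, A[1][2] + B[2][0] = -4 + 7 = 3) = -3 (attained at k = 1)
  C[1][1] = min over k of (A[1][0] + B[0][1] = 2 + -1 = 1, A[1][1] + B[1][1] = 1 + 1 = 2, A[1][2] + B[2][1] = -4 + 6 = 2) = 1 (attained at k = 0)
  C[1][2] = min over k of (A[1][0] + B[0][2] = 2 + 4 = 6, A[1][1] + B[1][2] = 1 + -1 = 0, A[1][2] + B[2][2] = -4 + -1 = -5) = -5 (attained at k = 2)
  C[2][0] = min over k of (A[2][0] + B[0][0] = 8 + 1 = 9, A[2][1] + B[1][0] = -3 + -4 = -7, A[2][2] + B[2][0] = 4 + 7 = 11) = -7 (attained at k = 1)
  C[2][1] = min over k of (A[2][0] + B[0][1] = 8 + -1 = 7, A[2][1] + B[1][1] = -3 + 1 = -2, A[2][2] + B[2][1] = 4 + 6 = 10) = -2 (attained at k = 1)
  C[2][2] = min over k of (A[2][0] + B[0][2] = 8 + 4 = 12, A[2][1] + B[1][2] = -3 + -1 = -4, A[2][2] + B[2][2] = 4 + -1 = 3) = -4 (attained at k = 1)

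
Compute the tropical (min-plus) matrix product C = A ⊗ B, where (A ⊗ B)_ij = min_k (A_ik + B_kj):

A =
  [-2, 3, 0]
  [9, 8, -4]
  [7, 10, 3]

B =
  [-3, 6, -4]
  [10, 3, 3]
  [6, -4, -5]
A ⊗ B =
  [-5, -4, -6]
  [2, -8, -9]
  [4, -1, -2]

Apply the min-plus product entry-by-entry:
  C[0][0] = min over k of (A[0][0] + B[0][0] = -2 + -3 = -5, A[0][1] + B[1][0] = 3 + 10 = 13, A[0][2] + B[2][0] = 0 + 6 = 6) = -5 (attained at k = 0)
  C[0][1] = min over k of (A[0][0] + B[0][1] = -2 + 6 = 4, A[0][1] + B[1][1] = 3 + 3 = 6, A[0][2] + B[2][1] = 0 + -4 = -4) = -4 (attained at k = 2)
  C[0][2] = min over k of (A[0][0] + B[0][2] = -2 + -4 = -6, A[0][1] + B[1][2] = 3 + 3 = 6, A[0][2] + B[2][2] = 0 + -5 = -5) = -6 (attained at k = 0)
  C[1][0] = min over k of (A[1][0] + B[0][0] = 9 + -3 = 6, A[1][1] + B[1][0] = 8 + 10 = 18, A[1][2] + B[2][0] = -4 + 6 = 2) = 2 (attained at k = 2)
  C[1][1] = min over k of (A[1][0] + B[0][1] = 9 + 6 = 15, A[1][1] + B[1][1] = 8 + 3 = 11, A[1][2] + B[2][1] = -4 + -4 = -8) = -8 (attained at k = 2)
  C[1][2] = min over k of (A[1][0] + B[0][2] = 9 + -4 = 5, A[1][1] + B[1][2] = 8 + 3 = 11, A[1][2] + B[2][2] = -4 + -5 = -9) = -9 (attained at k = 2)
  C[2][0] = min over k of (A[2][0] + B[0][0] = 7 + -3 = 4, A[2][1] + B[1][0] = 10 + 10 = 20, A[2][2] + B[2][0] = 3 + 6 = 9) = 4 (attained at k = 0)
  C[2][1] = min over k of (A[2][0] + B[0][1] = 7 + 6 = 13, A[2][1] + B[1][1] = 10 + 3 = 13, A[2][2] + B[2][1] = 3 + -4 = -1) = -1 (attained at k = 2)
  C[2][2] = min over k of (A[2][0] + B[0][2] = 7 + -4 = 3, A[2][1] + B[1][2] = 10 + 3 = 13, A[2][2] + B[2][2] = 3 + -5 = -2) = -2 (attained at k = 2)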